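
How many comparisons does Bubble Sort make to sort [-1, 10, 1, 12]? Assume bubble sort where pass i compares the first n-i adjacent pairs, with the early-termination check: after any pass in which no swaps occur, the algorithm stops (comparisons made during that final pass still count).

Pass 1: compare adjacent pairs (0,1)..(2,3) = 3 comparison(s), 1 swap(s) -> [-1, 1, 10, 12]
Pass 2: compare adjacent pairs (0,1)..(1,2) = 2 comparison(s), 0 swap(s) -> [-1, 1, 10, 12]
No swaps in this pass, so bubble sort stops here.
Total comparisons: 3 + 2 = 5


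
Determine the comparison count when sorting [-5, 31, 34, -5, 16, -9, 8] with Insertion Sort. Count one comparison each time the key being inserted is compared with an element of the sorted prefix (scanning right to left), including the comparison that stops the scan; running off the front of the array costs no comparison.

Insert 31: -5 <= 31 (stop) = 1 comparison(s) -> [-5, 31, 34, -5, 16, -9, 8]
Insert 34: 31 <= 34 (stop) = 1 comparison(s) -> [-5, 31, 34, -5, 16, -9, 8]
Insert -5: 34 > -5 (shift), 31 > -5 (shift), -5 <= -5 (stop) = 3 comparison(s) -> [-5, -5, 31, 34, 16, -9, 8]
Insert 16: 34 > 16 (shift), 31 > 16 (shift), -5 <= 16 (stop) = 3 comparison(s) -> [-5, -5, 16, 31, 34, -9, 8]
Insert -9: 34 > -9 (shift), 31 > -9 (shift), 16 > -9 (shift), -5 > -9 (shift), -5 > -9 (shift), reached front = 5 comparison(s) -> [-9, -5, -5, 16, 31, 34, 8]
Insert 8: 34 > 8 (shift), 31 > 8 (shift), 16 > 8 (shift), -5 <= 8 (stop) = 4 comparison(s) -> [-9, -5, -5, 8, 16, 31, 34]
Total comparisons: 1 + 1 + 3 + 3 + 5 + 4 = 17


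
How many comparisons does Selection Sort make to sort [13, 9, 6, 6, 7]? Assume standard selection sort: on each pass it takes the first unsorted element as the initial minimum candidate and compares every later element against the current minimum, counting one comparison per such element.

Pass 1: scan indices 1..4 for the minimum = 4 comparison(s); min is 6, place at index 0 -> [6, 9, 13, 6, 7]
Pass 2: scan indices 2..4 for the minimum = 3 comparison(s); min is 6, place at index 1 -> [6, 6, 13, 9, 7]
Pass 3: scan indices 3..4 for the minimum = 2 comparison(s); min is 7, place at index 2 -> [6, 6, 7, 9, 13]
Pass 4: scan indices 4..4 for the minimum = 1 comparison(s); min is 9, place at index 3 -> [6, 6, 7, 9, 13]
Selection sort always scans the whole unsorted suffix, so the count is (n-1) + (n-2) + ... + 1 = n(n-1)/2 = 5*4/2 = 10 regardless of the input order.
Total comparisons: 4 + 3 + 2 + 1 = 10


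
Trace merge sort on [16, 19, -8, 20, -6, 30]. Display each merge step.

Divide and conquer:
  Merge [19] + [-8] -> [-8, 19]
  Merge [16] + [-8, 19] -> [-8, 16, 19]
  Merge [-6] + [30] -> [-6, 30]
  Merge [20] + [-6, 30] -> [-6, 20, 30]
  Merge [-8, 16, 19] + [-6, 20, 30] -> [-8, -6, 16, 19, 20, 30]


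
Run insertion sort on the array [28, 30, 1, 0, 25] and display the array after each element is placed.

First element 28 is already 'sorted'
Insert 30: shifted 0 elements -> [28, 30, 1, 0, 25]
Insert 1: shifted 2 elements -> [1, 28, 30, 0, 25]
Insert 0: shifted 3 elements -> [0, 1, 28, 30, 25]
Insert 25: shifted 2 elements -> [0, 1, 25, 28, 30]


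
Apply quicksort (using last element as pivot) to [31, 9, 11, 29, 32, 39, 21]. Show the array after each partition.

Partition 1: pivot=21 at index 2 -> [9, 11, 21, 29, 32, 39, 31]
Partition 2: pivot=11 at index 1 -> [9, 11, 21, 29, 32, 39, 31]
Partition 3: pivot=31 at index 4 -> [9, 11, 21, 29, 31, 39, 32]
Partition 4: pivot=32 at index 5 -> [9, 11, 21, 29, 31, 32, 39]


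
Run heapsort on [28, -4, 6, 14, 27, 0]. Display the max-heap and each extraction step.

Build heap: [28, 27, 6, 14, -4, 0]
Extract 28: [27, 14, 6, 0, -4, 28]
Extract 27: [14, 0, 6, -4, 27, 28]
Extract 14: [6, 0, -4, 14, 27, 28]
Extract 6: [0, -4, 6, 14, 27, 28]
Extract 0: [-4, 0, 6, 14, 27, 28]


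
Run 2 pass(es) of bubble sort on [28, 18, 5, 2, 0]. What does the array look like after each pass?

After pass 1: [18, 5, 2, 0, 28] (4 swaps)
After pass 2: [5, 2, 0, 18, 28] (3 swaps)
Total swaps: 7


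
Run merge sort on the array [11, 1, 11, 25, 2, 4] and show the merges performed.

Divide and conquer:
  Merge [1] + [11] -> [1, 11]
  Merge [11] + [1, 11] -> [1, 11, 11]
  Merge [2] + [4] -> [2, 4]
  Merge [25] + [2, 4] -> [2, 4, 25]
  Merge [1, 11, 11] + [2, 4, 25] -> [1, 2, 4, 11, 11, 25]


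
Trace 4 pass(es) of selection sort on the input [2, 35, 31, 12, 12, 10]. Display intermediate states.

Pass 1: Select minimum 2 at index 0, swap -> [2, 35, 31, 12, 12, 10]
Pass 2: Select minimum 10 at index 5, swap -> [2, 10, 31, 12, 12, 35]
Pass 3: Select minimum 12 at index 3, swap -> [2, 10, 12, 31, 12, 35]
Pass 4: Select minimum 12 at index 4, swap -> [2, 10, 12, 12, 31, 35]


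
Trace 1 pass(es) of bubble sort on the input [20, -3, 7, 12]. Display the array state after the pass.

After pass 1: [-3, 7, 12, 20] (3 swaps)
Total swaps: 3


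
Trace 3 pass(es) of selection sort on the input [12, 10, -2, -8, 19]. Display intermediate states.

Pass 1: Select minimum -8 at index 3, swap -> [-8, 10, -2, 12, 19]
Pass 2: Select minimum -2 at index 2, swap -> [-8, -2, 10, 12, 19]
Pass 3: Select minimum 10 at index 2, swap -> [-8, -2, 10, 12, 19]


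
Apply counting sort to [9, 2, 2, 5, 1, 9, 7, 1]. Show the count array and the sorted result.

Count array: [0, 2, 2, 0, 0, 1, 0, 1, 0, 2]
(count[i] = number of elements equal to i)
Cumulative count: [0, 2, 4, 4, 4, 5, 5, 6, 6, 8]
Sorted: [1, 1, 2, 2, 5, 7, 9, 9]


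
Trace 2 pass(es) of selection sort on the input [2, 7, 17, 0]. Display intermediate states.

Pass 1: Select minimum 0 at index 3, swap -> [0, 7, 17, 2]
Pass 2: Select minimum 2 at index 3, swap -> [0, 2, 17, 7]


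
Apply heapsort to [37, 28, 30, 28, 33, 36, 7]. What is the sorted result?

Build heap: [37, 33, 36, 28, 28, 30, 7]
Extract 37: [36, 33, 30, 28, 28, 7, 37]
Extract 36: [33, 28, 30, 7, 28, 36, 37]
Extract 33: [30, 28, 28, 7, 33, 36, 37]
Extract 30: [28, 7, 28, 30, 33, 36, 37]
Extract 28: [28, 7, 28, 30, 33, 36, 37]
Extract 28: [7, 28, 28, 30, 33, 36, 37]


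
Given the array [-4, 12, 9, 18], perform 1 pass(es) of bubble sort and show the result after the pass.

After pass 1: [-4, 9, 12, 18] (1 swaps)
Total swaps: 1


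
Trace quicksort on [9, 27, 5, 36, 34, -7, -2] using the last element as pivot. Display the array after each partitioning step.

Partition 1: pivot=-2 at index 1 -> [-7, -2, 5, 36, 34, 9, 27]
Partition 2: pivot=27 at index 4 -> [-7, -2, 5, 9, 27, 36, 34]
Partition 3: pivot=9 at index 3 -> [-7, -2, 5, 9, 27, 36, 34]
Partition 4: pivot=34 at index 5 -> [-7, -2, 5, 9, 27, 34, 36]


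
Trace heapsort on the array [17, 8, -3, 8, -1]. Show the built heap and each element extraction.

Build heap: [17, 8, -3, 8, -1]
Extract 17: [8, 8, -3, -1, 17]
Extract 8: [8, -1, -3, 8, 17]
Extract 8: [-1, -3, 8, 8, 17]
Extract -1: [-3, -1, 8, 8, 17]


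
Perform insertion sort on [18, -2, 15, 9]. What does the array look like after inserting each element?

First element 18 is already 'sorted'
Insert -2: shifted 1 elements -> [-2, 18, 15, 9]
Insert 15: shifted 1 elements -> [-2, 15, 18, 9]
Insert 9: shifted 2 elements -> [-2, 9, 15, 18]


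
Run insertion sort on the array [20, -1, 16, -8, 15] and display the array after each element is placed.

First element 20 is already 'sorted'
Insert -1: shifted 1 elements -> [-1, 20, 16, -8, 15]
Insert 16: shifted 1 elements -> [-1, 16, 20, -8, 15]
Insert -8: shifted 3 elements -> [-8, -1, 16, 20, 15]
Insert 15: shifted 2 elements -> [-8, -1, 15, 16, 20]


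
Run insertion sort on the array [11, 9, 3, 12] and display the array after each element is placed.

First element 11 is already 'sorted'
Insert 9: shifted 1 elements -> [9, 11, 3, 12]
Insert 3: shifted 2 elements -> [3, 9, 11, 12]
Insert 12: shifted 0 elements -> [3, 9, 11, 12]


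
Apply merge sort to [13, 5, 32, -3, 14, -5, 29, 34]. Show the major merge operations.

Divide and conquer:
  Merge [13] + [5] -> [5, 13]
  Merge [32] + [-3] -> [-3, 32]
  Merge [5, 13] + [-3, 32] -> [-3, 5, 13, 32]
  Merge [14] + [-5] -> [-5, 14]
  Merge [29] + [34] -> [29, 34]
  Merge [-5, 14] + [29, 34] -> [-5, 14, 29, 34]
  Merge [-3, 5, 13, 32] + [-5, 14, 29, 34] -> [-5, -3, 5, 13, 14, 29, 32, 34]


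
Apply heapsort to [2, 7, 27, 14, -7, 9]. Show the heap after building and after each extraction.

Build heap: [27, 14, 9, 7, -7, 2]
Extract 27: [14, 7, 9, 2, -7, 27]
Extract 14: [9, 7, -7, 2, 14, 27]
Extract 9: [7, 2, -7, 9, 14, 27]
Extract 7: [2, -7, 7, 9, 14, 27]
Extract 2: [-7, 2, 7, 9, 14, 27]


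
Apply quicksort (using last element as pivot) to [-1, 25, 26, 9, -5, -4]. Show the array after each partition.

Partition 1: pivot=-4 at index 1 -> [-5, -4, 26, 9, -1, 25]
Partition 2: pivot=25 at index 4 -> [-5, -4, 9, -1, 25, 26]
Partition 3: pivot=-1 at index 2 -> [-5, -4, -1, 9, 25, 26]


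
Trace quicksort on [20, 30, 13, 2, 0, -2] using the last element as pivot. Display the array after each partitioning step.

Partition 1: pivot=-2 at index 0 -> [-2, 30, 13, 2, 0, 20]
Partition 2: pivot=20 at index 4 -> [-2, 13, 2, 0, 20, 30]
Partition 3: pivot=0 at index 1 -> [-2, 0, 2, 13, 20, 30]
Partition 4: pivot=13 at index 3 -> [-2, 0, 2, 13, 20, 30]


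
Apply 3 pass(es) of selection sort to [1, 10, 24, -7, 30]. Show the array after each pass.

Pass 1: Select minimum -7 at index 3, swap -> [-7, 10, 24, 1, 30]
Pass 2: Select minimum 1 at index 3, swap -> [-7, 1, 24, 10, 30]
Pass 3: Select minimum 10 at index 3, swap -> [-7, 1, 10, 24, 30]


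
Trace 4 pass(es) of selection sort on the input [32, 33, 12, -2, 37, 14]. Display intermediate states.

Pass 1: Select minimum -2 at index 3, swap -> [-2, 33, 12, 32, 37, 14]
Pass 2: Select minimum 12 at index 2, swap -> [-2, 12, 33, 32, 37, 14]
Pass 3: Select minimum 14 at index 5, swap -> [-2, 12, 14, 32, 37, 33]
Pass 4: Select minimum 32 at index 3, swap -> [-2, 12, 14, 32, 37, 33]


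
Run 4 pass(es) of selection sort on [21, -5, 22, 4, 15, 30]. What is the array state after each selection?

Pass 1: Select minimum -5 at index 1, swap -> [-5, 21, 22, 4, 15, 30]
Pass 2: Select minimum 4 at index 3, swap -> [-5, 4, 22, 21, 15, 30]
Pass 3: Select minimum 15 at index 4, swap -> [-5, 4, 15, 21, 22, 30]
Pass 4: Select minimum 21 at index 3, swap -> [-5, 4, 15, 21, 22, 30]


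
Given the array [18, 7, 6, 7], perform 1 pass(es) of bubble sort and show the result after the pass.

After pass 1: [7, 6, 7, 18] (3 swaps)
Total swaps: 3


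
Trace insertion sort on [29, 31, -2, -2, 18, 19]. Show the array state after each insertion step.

First element 29 is already 'sorted'
Insert 31: shifted 0 elements -> [29, 31, -2, -2, 18, 19]
Insert -2: shifted 2 elements -> [-2, 29, 31, -2, 18, 19]
Insert -2: shifted 2 elements -> [-2, -2, 29, 31, 18, 19]
Insert 18: shifted 2 elements -> [-2, -2, 18, 29, 31, 19]
Insert 19: shifted 2 elements -> [-2, -2, 18, 19, 29, 31]


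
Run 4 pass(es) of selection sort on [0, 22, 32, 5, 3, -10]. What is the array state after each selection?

Pass 1: Select minimum -10 at index 5, swap -> [-10, 22, 32, 5, 3, 0]
Pass 2: Select minimum 0 at index 5, swap -> [-10, 0, 32, 5, 3, 22]
Pass 3: Select minimum 3 at index 4, swap -> [-10, 0, 3, 5, 32, 22]
Pass 4: Select minimum 5 at index 3, swap -> [-10, 0, 3, 5, 32, 22]


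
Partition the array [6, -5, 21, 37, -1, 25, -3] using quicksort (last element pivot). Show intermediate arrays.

Partition 1: pivot=-3 at index 1 -> [-5, -3, 21, 37, -1, 25, 6]
Partition 2: pivot=6 at index 3 -> [-5, -3, -1, 6, 21, 25, 37]
Partition 3: pivot=37 at index 6 -> [-5, -3, -1, 6, 21, 25, 37]
Partition 4: pivot=25 at index 5 -> [-5, -3, -1, 6, 21, 25, 37]


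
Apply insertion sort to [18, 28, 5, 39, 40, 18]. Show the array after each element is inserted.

First element 18 is already 'sorted'
Insert 28: shifted 0 elements -> [18, 28, 5, 39, 40, 18]
Insert 5: shifted 2 elements -> [5, 18, 28, 39, 40, 18]
Insert 39: shifted 0 elements -> [5, 18, 28, 39, 40, 18]
Insert 40: shifted 0 elements -> [5, 18, 28, 39, 40, 18]
Insert 18: shifted 3 elements -> [5, 18, 18, 28, 39, 40]


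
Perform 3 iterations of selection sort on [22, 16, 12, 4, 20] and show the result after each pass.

Pass 1: Select minimum 4 at index 3, swap -> [4, 16, 12, 22, 20]
Pass 2: Select minimum 12 at index 2, swap -> [4, 12, 16, 22, 20]
Pass 3: Select minimum 16 at index 2, swap -> [4, 12, 16, 22, 20]


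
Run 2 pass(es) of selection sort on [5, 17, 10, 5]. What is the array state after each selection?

Pass 1: Select minimum 5 at index 0, swap -> [5, 17, 10, 5]
Pass 2: Select minimum 5 at index 3, swap -> [5, 5, 10, 17]


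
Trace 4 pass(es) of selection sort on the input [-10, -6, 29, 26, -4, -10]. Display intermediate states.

Pass 1: Select minimum -10 at index 0, swap -> [-10, -6, 29, 26, -4, -10]
Pass 2: Select minimum -10 at index 5, swap -> [-10, -10, 29, 26, -4, -6]
Pass 3: Select minimum -6 at index 5, swap -> [-10, -10, -6, 26, -4, 29]
Pass 4: Select minimum -4 at index 4, swap -> [-10, -10, -6, -4, 26, 29]


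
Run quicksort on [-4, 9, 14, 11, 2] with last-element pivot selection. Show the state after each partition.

Partition 1: pivot=2 at index 1 -> [-4, 2, 14, 11, 9]
Partition 2: pivot=9 at index 2 -> [-4, 2, 9, 11, 14]
Partition 3: pivot=14 at index 4 -> [-4, 2, 9, 11, 14]


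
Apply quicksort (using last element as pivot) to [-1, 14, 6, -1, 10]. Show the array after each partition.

Partition 1: pivot=10 at index 3 -> [-1, 6, -1, 10, 14]
Partition 2: pivot=-1 at index 1 -> [-1, -1, 6, 10, 14]


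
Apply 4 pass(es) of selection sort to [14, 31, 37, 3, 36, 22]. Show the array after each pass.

Pass 1: Select minimum 3 at index 3, swap -> [3, 31, 37, 14, 36, 22]
Pass 2: Select minimum 14 at index 3, swap -> [3, 14, 37, 31, 36, 22]
Pass 3: Select minimum 22 at index 5, swap -> [3, 14, 22, 31, 36, 37]
Pass 4: Select minimum 31 at index 3, swap -> [3, 14, 22, 31, 36, 37]


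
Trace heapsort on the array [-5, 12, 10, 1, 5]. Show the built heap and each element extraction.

Build heap: [12, 5, 10, 1, -5]
Extract 12: [10, 5, -5, 1, 12]
Extract 10: [5, 1, -5, 10, 12]
Extract 5: [1, -5, 5, 10, 12]
Extract 1: [-5, 1, 5, 10, 12]


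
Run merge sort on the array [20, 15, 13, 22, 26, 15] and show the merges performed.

Divide and conquer:
  Merge [15] + [13] -> [13, 15]
  Merge [20] + [13, 15] -> [13, 15, 20]
  Merge [26] + [15] -> [15, 26]
  Merge [22] + [15, 26] -> [15, 22, 26]
  Merge [13, 15, 20] + [15, 22, 26] -> [13, 15, 15, 20, 22, 26]


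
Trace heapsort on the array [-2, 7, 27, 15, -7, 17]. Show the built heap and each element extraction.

Build heap: [27, 15, 17, 7, -7, -2]
Extract 27: [17, 15, -2, 7, -7, 27]
Extract 17: [15, 7, -2, -7, 17, 27]
Extract 15: [7, -7, -2, 15, 17, 27]
Extract 7: [-2, -7, 7, 15, 17, 27]
Extract -2: [-7, -2, 7, 15, 17, 27]


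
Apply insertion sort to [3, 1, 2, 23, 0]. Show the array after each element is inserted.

First element 3 is already 'sorted'
Insert 1: shifted 1 elements -> [1, 3, 2, 23, 0]
Insert 2: shifted 1 elements -> [1, 2, 3, 23, 0]
Insert 23: shifted 0 elements -> [1, 2, 3, 23, 0]
Insert 0: shifted 4 elements -> [0, 1, 2, 3, 23]


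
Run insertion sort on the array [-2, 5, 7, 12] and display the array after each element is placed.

First element -2 is already 'sorted'
Insert 5: shifted 0 elements -> [-2, 5, 7, 12]
Insert 7: shifted 0 elements -> [-2, 5, 7, 12]
Insert 12: shifted 0 elements -> [-2, 5, 7, 12]


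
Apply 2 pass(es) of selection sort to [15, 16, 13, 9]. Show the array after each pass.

Pass 1: Select minimum 9 at index 3, swap -> [9, 16, 13, 15]
Pass 2: Select minimum 13 at index 2, swap -> [9, 13, 16, 15]


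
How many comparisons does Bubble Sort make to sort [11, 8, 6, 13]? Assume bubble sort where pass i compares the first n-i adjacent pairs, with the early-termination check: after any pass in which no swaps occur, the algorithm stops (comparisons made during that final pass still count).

Pass 1: compare adjacent pairs (0,1)..(2,3) = 3 comparison(s), 2 swap(s) -> [8, 6, 11, 13]
Pass 2: compare adjacent pairs (0,1)..(1,2) = 2 comparison(s), 1 swap(s) -> [6, 8, 11, 13]
Pass 3: compare adjacent pairs (0,1)..(0,1) = 1 comparison(s), 0 swap(s) -> [6, 8, 11, 13]
No swaps in this pass, so bubble sort stops here.
Total comparisons: 3 + 2 + 1 = 6


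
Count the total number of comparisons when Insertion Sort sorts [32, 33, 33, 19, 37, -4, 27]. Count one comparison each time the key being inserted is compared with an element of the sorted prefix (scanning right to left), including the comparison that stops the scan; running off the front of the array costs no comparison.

Insert 33: 32 <= 33 (stop) = 1 comparison(s) -> [32, 33, 33, 19, 37, -4, 27]
Insert 33: 33 <= 33 (stop) = 1 comparison(s) -> [32, 33, 33, 19, 37, -4, 27]
Insert 19: 33 > 19 (shift), 33 > 19 (shift), 32 > 19 (shift), reached front = 3 comparison(s) -> [19, 32, 33, 33, 37, -4, 27]
Insert 37: 33 <= 37 (stop) = 1 comparison(s) -> [19, 32, 33, 33, 37, -4, 27]
Insert -4: 37 > -4 (shift), 33 > -4 (shift), 33 > -4 (shift), 32 > -4 (shift), 19 > -4 (shift), reached front = 5 comparison(s) -> [-4, 19, 32, 33, 33, 37, 27]
Insert 27: 37 > 27 (shift), 33 > 27 (shift), 33 > 27 (shift), 32 > 27 (shift), 19 <= 27 (stop) = 5 comparison(s) -> [-4, 19, 27, 32, 33, 33, 37]
Total comparisons: 1 + 1 + 3 + 1 + 5 + 5 = 16


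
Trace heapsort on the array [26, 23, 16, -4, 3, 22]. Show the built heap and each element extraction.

Build heap: [26, 23, 22, -4, 3, 16]
Extract 26: [23, 16, 22, -4, 3, 26]
Extract 23: [22, 16, 3, -4, 23, 26]
Extract 22: [16, -4, 3, 22, 23, 26]
Extract 16: [3, -4, 16, 22, 23, 26]
Extract 3: [-4, 3, 16, 22, 23, 26]


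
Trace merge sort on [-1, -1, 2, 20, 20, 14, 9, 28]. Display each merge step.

Divide and conquer:
  Merge [-1] + [-1] -> [-1, -1]
  Merge [2] + [20] -> [2, 20]
  Merge [-1, -1] + [2, 20] -> [-1, -1, 2, 20]
  Merge [20] + [14] -> [14, 20]
  Merge [9] + [28] -> [9, 28]
  Merge [14, 20] + [9, 28] -> [9, 14, 20, 28]
  Merge [-1, -1, 2, 20] + [9, 14, 20, 28] -> [-1, -1, 2, 9, 14, 20, 20, 28]


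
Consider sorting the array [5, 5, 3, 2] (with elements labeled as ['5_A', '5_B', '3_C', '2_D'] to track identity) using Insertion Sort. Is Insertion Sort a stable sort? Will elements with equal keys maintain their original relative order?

Trace Insertion Sort on the labeled array (the key is the number; the letter only tracks identity):
  Insert 5_B at index 1: [5_A, 5_B, 3_C, 2_D]
  Insert 3_C at index 0: [3_C, 5_A, 5_B, 2_D]
  Insert 2_D at index 0: [2_D, 3_C, 5_A, 5_B]
Final order: [2_D, 3_C, 5_A, 5_B]
Equal keys:
  value 5: originally 5_A, 5_B; after sorting 5_A, 5_B -> order preserved
All equal keys kept their original relative order. Insertion Sort is stable: elements are shifted only while they are strictly greater than the key, so a key is inserted after any equal elements already placed.
Answer: Stable


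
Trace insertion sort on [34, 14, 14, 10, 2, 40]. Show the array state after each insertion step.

First element 34 is already 'sorted'
Insert 14: shifted 1 elements -> [14, 34, 14, 10, 2, 40]
Insert 14: shifted 1 elements -> [14, 14, 34, 10, 2, 40]
Insert 10: shifted 3 elements -> [10, 14, 14, 34, 2, 40]
Insert 2: shifted 4 elements -> [2, 10, 14, 14, 34, 40]
Insert 40: shifted 0 elements -> [2, 10, 14, 14, 34, 40]


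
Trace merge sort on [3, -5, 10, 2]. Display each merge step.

Divide and conquer:
  Merge [3] + [-5] -> [-5, 3]
  Merge [10] + [2] -> [2, 10]
  Merge [-5, 3] + [2, 10] -> [-5, 2, 3, 10]


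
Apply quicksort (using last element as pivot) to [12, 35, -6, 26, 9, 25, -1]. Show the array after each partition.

Partition 1: pivot=-1 at index 1 -> [-6, -1, 12, 26, 9, 25, 35]
Partition 2: pivot=35 at index 6 -> [-6, -1, 12, 26, 9, 25, 35]
Partition 3: pivot=25 at index 4 -> [-6, -1, 12, 9, 25, 26, 35]
Partition 4: pivot=9 at index 2 -> [-6, -1, 9, 12, 25, 26, 35]


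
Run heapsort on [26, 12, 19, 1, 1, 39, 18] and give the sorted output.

Build heap: [39, 12, 26, 1, 1, 19, 18]
Extract 39: [26, 12, 19, 1, 1, 18, 39]
Extract 26: [19, 12, 18, 1, 1, 26, 39]
Extract 19: [18, 12, 1, 1, 19, 26, 39]
Extract 18: [12, 1, 1, 18, 19, 26, 39]
Extract 12: [1, 1, 12, 18, 19, 26, 39]
Extract 1: [1, 1, 12, 18, 19, 26, 39]


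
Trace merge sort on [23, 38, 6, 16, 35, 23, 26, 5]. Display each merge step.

Divide and conquer:
  Merge [23] + [38] -> [23, 38]
  Merge [6] + [16] -> [6, 16]
  Merge [23, 38] + [6, 16] -> [6, 16, 23, 38]
  Merge [35] + [23] -> [23, 35]
  Merge [26] + [5] -> [5, 26]
  Merge [23, 35] + [5, 26] -> [5, 23, 26, 35]
  Merge [6, 16, 23, 38] + [5, 23, 26, 35] -> [5, 6, 16, 23, 23, 26, 35, 38]


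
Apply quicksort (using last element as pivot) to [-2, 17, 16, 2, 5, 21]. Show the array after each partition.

Partition 1: pivot=21 at index 5 -> [-2, 17, 16, 2, 5, 21]
Partition 2: pivot=5 at index 2 -> [-2, 2, 5, 17, 16, 21]
Partition 3: pivot=2 at index 1 -> [-2, 2, 5, 17, 16, 21]
Partition 4: pivot=16 at index 3 -> [-2, 2, 5, 16, 17, 21]


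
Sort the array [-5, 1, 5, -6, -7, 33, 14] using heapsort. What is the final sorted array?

Build heap: [33, 1, 14, -6, -7, 5, -5]
Extract 33: [14, 1, 5, -6, -7, -5, 33]
Extract 14: [5, 1, -5, -6, -7, 14, 33]
Extract 5: [1, -6, -5, -7, 5, 14, 33]
Extract 1: [-5, -6, -7, 1, 5, 14, 33]
Extract -5: [-6, -7, -5, 1, 5, 14, 33]
Extract -6: [-7, -6, -5, 1, 5, 14, 33]


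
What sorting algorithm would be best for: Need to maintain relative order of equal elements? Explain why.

Best choice: Merge sort or Insertion sort
Reason: Both are stable; quicksort and heapsort are not stable


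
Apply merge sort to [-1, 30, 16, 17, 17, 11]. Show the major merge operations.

Divide and conquer:
  Merge [30] + [16] -> [16, 30]
  Merge [-1] + [16, 30] -> [-1, 16, 30]
  Merge [17] + [11] -> [11, 17]
  Merge [17] + [11, 17] -> [11, 17, 17]
  Merge [-1, 16, 30] + [11, 17, 17] -> [-1, 11, 16, 17, 17, 30]


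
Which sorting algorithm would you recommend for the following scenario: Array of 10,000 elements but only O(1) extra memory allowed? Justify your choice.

Best choice: Heapsort
Reason: Heapsort rearranges the array in place using O(1) auxiliary space and still guarantees O(n log n) time; quicksort partitions in place but needs Theta(log n) stack space for recursion (O(n) in the worst case), and mergesort requires O(n) auxiliary space


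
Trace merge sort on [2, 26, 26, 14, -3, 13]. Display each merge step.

Divide and conquer:
  Merge [26] + [26] -> [26, 26]
  Merge [2] + [26, 26] -> [2, 26, 26]
  Merge [-3] + [13] -> [-3, 13]
  Merge [14] + [-3, 13] -> [-3, 13, 14]
  Merge [2, 26, 26] + [-3, 13, 14] -> [-3, 2, 13, 14, 26, 26]


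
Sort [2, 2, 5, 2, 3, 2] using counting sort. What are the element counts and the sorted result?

Count array: [0, 0, 4, 1, 0, 1]
(count[i] = number of elements equal to i)
Cumulative count: [0, 0, 4, 5, 5, 6]
Sorted: [2, 2, 2, 2, 3, 5]


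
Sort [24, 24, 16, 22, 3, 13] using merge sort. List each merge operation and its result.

Divide and conquer:
  Merge [24] + [16] -> [16, 24]
  Merge [24] + [16, 24] -> [16, 24, 24]
  Merge [3] + [13] -> [3, 13]
  Merge [22] + [3, 13] -> [3, 13, 22]
  Merge [16, 24, 24] + [3, 13, 22] -> [3, 13, 16, 22, 24, 24]


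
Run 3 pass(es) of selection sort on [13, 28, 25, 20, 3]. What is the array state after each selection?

Pass 1: Select minimum 3 at index 4, swap -> [3, 28, 25, 20, 13]
Pass 2: Select minimum 13 at index 4, swap -> [3, 13, 25, 20, 28]
Pass 3: Select minimum 20 at index 3, swap -> [3, 13, 20, 25, 28]


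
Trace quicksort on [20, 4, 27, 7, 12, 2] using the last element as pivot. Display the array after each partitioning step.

Partition 1: pivot=2 at index 0 -> [2, 4, 27, 7, 12, 20]
Partition 2: pivot=20 at index 4 -> [2, 4, 7, 12, 20, 27]
Partition 3: pivot=12 at index 3 -> [2, 4, 7, 12, 20, 27]
Partition 4: pivot=7 at index 2 -> [2, 4, 7, 12, 20, 27]


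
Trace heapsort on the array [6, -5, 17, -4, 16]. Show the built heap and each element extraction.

Build heap: [17, 16, 6, -4, -5]
Extract 17: [16, -4, 6, -5, 17]
Extract 16: [6, -4, -5, 16, 17]
Extract 6: [-4, -5, 6, 16, 17]
Extract -4: [-5, -4, 6, 16, 17]


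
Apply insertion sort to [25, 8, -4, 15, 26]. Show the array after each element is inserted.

First element 25 is already 'sorted'
Insert 8: shifted 1 elements -> [8, 25, -4, 15, 26]
Insert -4: shifted 2 elements -> [-4, 8, 25, 15, 26]
Insert 15: shifted 1 elements -> [-4, 8, 15, 25, 26]
Insert 26: shifted 0 elements -> [-4, 8, 15, 25, 26]


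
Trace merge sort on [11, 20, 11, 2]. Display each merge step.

Divide and conquer:
  Merge [11] + [20] -> [11, 20]
  Merge [11] + [2] -> [2, 11]
  Merge [11, 20] + [2, 11] -> [2, 11, 11, 20]


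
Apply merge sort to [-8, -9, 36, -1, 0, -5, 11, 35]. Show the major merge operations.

Divide and conquer:
  Merge [-8] + [-9] -> [-9, -8]
  Merge [36] + [-1] -> [-1, 36]
  Merge [-9, -8] + [-1, 36] -> [-9, -8, -1, 36]
  Merge [0] + [-5] -> [-5, 0]
  Merge [11] + [35] -> [11, 35]
  Merge [-5, 0] + [11, 35] -> [-5, 0, 11, 35]
  Merge [-9, -8, -1, 36] + [-5, 0, 11, 35] -> [-9, -8, -5, -1, 0, 11, 35, 36]


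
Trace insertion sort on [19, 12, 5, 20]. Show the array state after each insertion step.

First element 19 is already 'sorted'
Insert 12: shifted 1 elements -> [12, 19, 5, 20]
Insert 5: shifted 2 elements -> [5, 12, 19, 20]
Insert 20: shifted 0 elements -> [5, 12, 19, 20]


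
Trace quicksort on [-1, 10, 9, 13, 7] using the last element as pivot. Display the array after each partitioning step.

Partition 1: pivot=7 at index 1 -> [-1, 7, 9, 13, 10]
Partition 2: pivot=10 at index 3 -> [-1, 7, 9, 10, 13]


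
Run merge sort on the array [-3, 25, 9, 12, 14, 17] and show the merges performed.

Divide and conquer:
  Merge [25] + [9] -> [9, 25]
  Merge [-3] + [9, 25] -> [-3, 9, 25]
  Merge [14] + [17] -> [14, 17]
  Merge [12] + [14, 17] -> [12, 14, 17]
  Merge [-3, 9, 25] + [12, 14, 17] -> [-3, 9, 12, 14, 17, 25]


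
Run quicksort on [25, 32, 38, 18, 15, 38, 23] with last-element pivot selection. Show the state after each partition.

Partition 1: pivot=23 at index 2 -> [18, 15, 23, 25, 32, 38, 38]
Partition 2: pivot=15 at index 0 -> [15, 18, 23, 25, 32, 38, 38]
Partition 3: pivot=38 at index 6 -> [15, 18, 23, 25, 32, 38, 38]
Partition 4: pivot=38 at index 5 -> [15, 18, 23, 25, 32, 38, 38]
Partition 5: pivot=32 at index 4 -> [15, 18, 23, 25, 32, 38, 38]


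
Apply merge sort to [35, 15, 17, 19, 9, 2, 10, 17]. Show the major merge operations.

Divide and conquer:
  Merge [35] + [15] -> [15, 35]
  Merge [17] + [19] -> [17, 19]
  Merge [15, 35] + [17, 19] -> [15, 17, 19, 35]
  Merge [9] + [2] -> [2, 9]
  Merge [10] + [17] -> [10, 17]
  Merge [2, 9] + [10, 17] -> [2, 9, 10, 17]
  Merge [15, 17, 19, 35] + [2, 9, 10, 17] -> [2, 9, 10, 15, 17, 17, 19, 35]


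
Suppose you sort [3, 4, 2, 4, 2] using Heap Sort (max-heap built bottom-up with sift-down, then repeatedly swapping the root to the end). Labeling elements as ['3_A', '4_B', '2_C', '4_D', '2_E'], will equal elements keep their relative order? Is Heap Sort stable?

Trace Heap Sort on the labeled array (the key is the number; the letter only tracks identity):
  Build max-heap: [4_B, 4_D, 2_C, 3_A, 2_E]
  Swap root 4_B to index 4, re-heapify first 4 -> [4_D, 3_A, 2_C, 2_E, 4_B]
  Swap root 4_D to index 3, re-heapify first 3 -> [3_A, 2_E, 2_C, 4_D, 4_B]
  Swap root 3_A to index 2, re-heapify first 2 -> [2_C, 2_E, 3_A, 4_D, 4_B]
  Swap root 2_C to index 1, re-heapify first 1 -> [2_E, 2_C, 3_A, 4_D, 4_B]
Final order: [2_E, 2_C, 3_A, 4_D, 4_B]
Equal keys:
  value 2: originally 2_C, 2_E; after sorting 2_E, 2_C -> order changed
  value 4: originally 4_B, 4_D; after sorting 4_D, 4_B -> order changed
Equal keys were reordered, so Heap Sort is not stable: heap construction and root-to-end swaps move elements without regard to the original order of equal keys. (One such input is enough; an unstable sort may happen to preserve order on other inputs, but it gives no guarantee.)
Answer: Not stable


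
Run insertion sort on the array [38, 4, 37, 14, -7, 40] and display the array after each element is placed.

First element 38 is already 'sorted'
Insert 4: shifted 1 elements -> [4, 38, 37, 14, -7, 40]
Insert 37: shifted 1 elements -> [4, 37, 38, 14, -7, 40]
Insert 14: shifted 2 elements -> [4, 14, 37, 38, -7, 40]
Insert -7: shifted 4 elements -> [-7, 4, 14, 37, 38, 40]
Insert 40: shifted 0 elements -> [-7, 4, 14, 37, 38, 40]


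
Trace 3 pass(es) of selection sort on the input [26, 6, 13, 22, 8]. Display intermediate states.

Pass 1: Select minimum 6 at index 1, swap -> [6, 26, 13, 22, 8]
Pass 2: Select minimum 8 at index 4, swap -> [6, 8, 13, 22, 26]
Pass 3: Select minimum 13 at index 2, swap -> [6, 8, 13, 22, 26]


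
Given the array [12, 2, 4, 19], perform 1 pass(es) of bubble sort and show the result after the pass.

After pass 1: [2, 4, 12, 19] (2 swaps)
Total swaps: 2


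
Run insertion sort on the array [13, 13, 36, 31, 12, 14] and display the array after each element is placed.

First element 13 is already 'sorted'
Insert 13: shifted 0 elements -> [13, 13, 36, 31, 12, 14]
Insert 36: shifted 0 elements -> [13, 13, 36, 31, 12, 14]
Insert 31: shifted 1 elements -> [13, 13, 31, 36, 12, 14]
Insert 12: shifted 4 elements -> [12, 13, 13, 31, 36, 14]
Insert 14: shifted 2 elements -> [12, 13, 13, 14, 31, 36]


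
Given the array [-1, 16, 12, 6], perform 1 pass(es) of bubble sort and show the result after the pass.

After pass 1: [-1, 12, 6, 16] (2 swaps)
Total swaps: 2


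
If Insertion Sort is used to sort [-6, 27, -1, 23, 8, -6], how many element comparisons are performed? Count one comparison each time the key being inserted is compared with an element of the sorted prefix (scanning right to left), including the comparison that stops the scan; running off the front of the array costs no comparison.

Insert 27: -6 <= 27 (stop) = 1 comparison(s) -> [-6, 27, -1, 23, 8, -6]
Insert -1: 27 > -1 (shift), -6 <= -1 (stop) = 2 comparison(s) -> [-6, -1, 27, 23, 8, -6]
Insert 23: 27 > 23 (shift), -1 <= 23 (stop) = 2 comparison(s) -> [-6, -1, 23, 27, 8, -6]
Insert 8: 27 > 8 (shift), 23 > 8 (shift), -1 <= 8 (stop) = 3 comparison(s) -> [-6, -1, 8, 23, 27, -6]
Insert -6: 27 > -6 (shift), 23 > -6 (shift), 8 > -6 (shift), -1 > -6 (shift), -6 <= -6 (stop) = 5 comparison(s) -> [-6, -6, -1, 8, 23, 27]
Total comparisons: 1 + 2 + 2 + 3 + 5 = 13


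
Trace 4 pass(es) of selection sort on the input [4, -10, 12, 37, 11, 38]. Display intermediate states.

Pass 1: Select minimum -10 at index 1, swap -> [-10, 4, 12, 37, 11, 38]
Pass 2: Select minimum 4 at index 1, swap -> [-10, 4, 12, 37, 11, 38]
Pass 3: Select minimum 11 at index 4, swap -> [-10, 4, 11, 37, 12, 38]
Pass 4: Select minimum 12 at index 4, swap -> [-10, 4, 11, 12, 37, 38]


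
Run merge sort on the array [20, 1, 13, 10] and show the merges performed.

Divide and conquer:
  Merge [20] + [1] -> [1, 20]
  Merge [13] + [10] -> [10, 13]
  Merge [1, 20] + [10, 13] -> [1, 10, 13, 20]


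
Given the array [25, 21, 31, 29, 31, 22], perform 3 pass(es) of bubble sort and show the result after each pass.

After pass 1: [21, 25, 29, 31, 22, 31] (3 swaps)
After pass 2: [21, 25, 29, 22, 31, 31] (1 swaps)
After pass 3: [21, 25, 22, 29, 31, 31] (1 swaps)
Total swaps: 5


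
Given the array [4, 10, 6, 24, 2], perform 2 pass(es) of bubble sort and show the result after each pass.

After pass 1: [4, 6, 10, 2, 24] (2 swaps)
After pass 2: [4, 6, 2, 10, 24] (1 swaps)
Total swaps: 3


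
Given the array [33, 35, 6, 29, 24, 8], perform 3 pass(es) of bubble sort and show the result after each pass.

After pass 1: [33, 6, 29, 24, 8, 35] (4 swaps)
After pass 2: [6, 29, 24, 8, 33, 35] (4 swaps)
After pass 3: [6, 24, 8, 29, 33, 35] (2 swaps)
Total swaps: 10


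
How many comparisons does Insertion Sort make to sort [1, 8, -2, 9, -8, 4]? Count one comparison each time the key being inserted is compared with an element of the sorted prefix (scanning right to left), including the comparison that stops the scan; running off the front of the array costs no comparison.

Insert 8: 1 <= 8 (stop) = 1 comparison(s) -> [1, 8, -2, 9, -8, 4]
Insert -2: 8 > -2 (shift), 1 > -2 (shift), reached front = 2 comparison(s) -> [-2, 1, 8, 9, -8, 4]
Insert 9: 8 <= 9 (stop) = 1 comparison(s) -> [-2, 1, 8, 9, -8, 4]
Insert -8: 9 > -8 (shift), 8 > -8 (shift), 1 > -8 (shift), -2 > -8 (shift), reached front = 4 comparison(s) -> [-8, -2, 1, 8, 9, 4]
Insert 4: 9 > 4 (shift), 8 > 4 (shift), 1 <= 4 (stop) = 3 comparison(s) -> [-8, -2, 1, 4, 8, 9]
Total comparisons: 1 + 2 + 1 + 4 + 3 = 11


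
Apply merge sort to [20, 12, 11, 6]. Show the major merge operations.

Divide and conquer:
  Merge [20] + [12] -> [12, 20]
  Merge [11] + [6] -> [6, 11]
  Merge [12, 20] + [6, 11] -> [6, 11, 12, 20]


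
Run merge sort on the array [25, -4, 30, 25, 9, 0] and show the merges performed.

Divide and conquer:
  Merge [-4] + [30] -> [-4, 30]
  Merge [25] + [-4, 30] -> [-4, 25, 30]
  Merge [9] + [0] -> [0, 9]
  Merge [25] + [0, 9] -> [0, 9, 25]
  Merge [-4, 25, 30] + [0, 9, 25] -> [-4, 0, 9, 25, 25, 30]


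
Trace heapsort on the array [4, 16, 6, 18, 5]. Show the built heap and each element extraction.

Build heap: [18, 16, 6, 4, 5]
Extract 18: [16, 5, 6, 4, 18]
Extract 16: [6, 5, 4, 16, 18]
Extract 6: [5, 4, 6, 16, 18]
Extract 5: [4, 5, 6, 16, 18]


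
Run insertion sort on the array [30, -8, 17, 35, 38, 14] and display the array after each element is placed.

First element 30 is already 'sorted'
Insert -8: shifted 1 elements -> [-8, 30, 17, 35, 38, 14]
Insert 17: shifted 1 elements -> [-8, 17, 30, 35, 38, 14]
Insert 35: shifted 0 elements -> [-8, 17, 30, 35, 38, 14]
Insert 38: shifted 0 elements -> [-8, 17, 30, 35, 38, 14]
Insert 14: shifted 4 elements -> [-8, 14, 17, 30, 35, 38]


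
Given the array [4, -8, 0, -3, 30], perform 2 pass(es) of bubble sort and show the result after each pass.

After pass 1: [-8, 0, -3, 4, 30] (3 swaps)
After pass 2: [-8, -3, 0, 4, 30] (1 swaps)
Total swaps: 4


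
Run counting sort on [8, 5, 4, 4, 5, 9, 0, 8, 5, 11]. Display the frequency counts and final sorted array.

Count array: [1, 0, 0, 0, 2, 3, 0, 0, 2, 1, 0, 1]
(count[i] = number of elements equal to i)
Cumulative count: [1, 1, 1, 1, 3, 6, 6, 6, 8, 9, 9, 10]
Sorted: [0, 4, 4, 5, 5, 5, 8, 8, 9, 11]


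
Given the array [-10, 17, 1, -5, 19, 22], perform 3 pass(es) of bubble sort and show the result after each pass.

After pass 1: [-10, 1, -5, 17, 19, 22] (2 swaps)
After pass 2: [-10, -5, 1, 17, 19, 22] (1 swaps)
After pass 3: [-10, -5, 1, 17, 19, 22] (0 swaps)
Total swaps: 3


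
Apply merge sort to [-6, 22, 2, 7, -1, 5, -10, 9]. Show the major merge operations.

Divide and conquer:
  Merge [-6] + [22] -> [-6, 22]
  Merge [2] + [7] -> [2, 7]
  Merge [-6, 22] + [2, 7] -> [-6, 2, 7, 22]
  Merge [-1] + [5] -> [-1, 5]
  Merge [-10] + [9] -> [-10, 9]
  Merge [-1, 5] + [-10, 9] -> [-10, -1, 5, 9]
  Merge [-6, 2, 7, 22] + [-10, -1, 5, 9] -> [-10, -6, -1, 2, 5, 7, 9, 22]


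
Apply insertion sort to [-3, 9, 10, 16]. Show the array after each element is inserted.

First element -3 is already 'sorted'
Insert 9: shifted 0 elements -> [-3, 9, 10, 16]
Insert 10: shifted 0 elements -> [-3, 9, 10, 16]
Insert 16: shifted 0 elements -> [-3, 9, 10, 16]


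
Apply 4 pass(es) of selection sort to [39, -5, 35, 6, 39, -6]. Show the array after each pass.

Pass 1: Select minimum -6 at index 5, swap -> [-6, -5, 35, 6, 39, 39]
Pass 2: Select minimum -5 at index 1, swap -> [-6, -5, 35, 6, 39, 39]
Pass 3: Select minimum 6 at index 3, swap -> [-6, -5, 6, 35, 39, 39]
Pass 4: Select minimum 35 at index 3, swap -> [-6, -5, 6, 35, 39, 39]


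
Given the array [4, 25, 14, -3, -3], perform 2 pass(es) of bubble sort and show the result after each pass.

After pass 1: [4, 14, -3, -3, 25] (3 swaps)
After pass 2: [4, -3, -3, 14, 25] (2 swaps)
Total swaps: 5


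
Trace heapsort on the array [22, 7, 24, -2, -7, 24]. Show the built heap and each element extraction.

Build heap: [24, 7, 24, -2, -7, 22]
Extract 24: [24, 7, 22, -2, -7, 24]
Extract 24: [22, 7, -7, -2, 24, 24]
Extract 22: [7, -2, -7, 22, 24, 24]
Extract 7: [-2, -7, 7, 22, 24, 24]
Extract -2: [-7, -2, 7, 22, 24, 24]


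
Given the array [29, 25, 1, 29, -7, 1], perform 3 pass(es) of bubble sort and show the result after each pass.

After pass 1: [25, 1, 29, -7, 1, 29] (4 swaps)
After pass 2: [1, 25, -7, 1, 29, 29] (3 swaps)
After pass 3: [1, -7, 1, 25, 29, 29] (2 swaps)
Total swaps: 9


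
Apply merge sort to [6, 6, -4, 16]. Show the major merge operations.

Divide and conquer:
  Merge [6] + [6] -> [6, 6]
  Merge [-4] + [16] -> [-4, 16]
  Merge [6, 6] + [-4, 16] -> [-4, 6, 6, 16]


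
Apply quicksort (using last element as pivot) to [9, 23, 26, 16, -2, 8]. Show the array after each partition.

Partition 1: pivot=8 at index 1 -> [-2, 8, 26, 16, 9, 23]
Partition 2: pivot=23 at index 4 -> [-2, 8, 16, 9, 23, 26]
Partition 3: pivot=9 at index 2 -> [-2, 8, 9, 16, 23, 26]


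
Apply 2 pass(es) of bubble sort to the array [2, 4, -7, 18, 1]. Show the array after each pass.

After pass 1: [2, -7, 4, 1, 18] (2 swaps)
After pass 2: [-7, 2, 1, 4, 18] (2 swaps)
Total swaps: 4


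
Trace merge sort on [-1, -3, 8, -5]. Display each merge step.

Divide and conquer:
  Merge [-1] + [-3] -> [-3, -1]
  Merge [8] + [-5] -> [-5, 8]
  Merge [-3, -1] + [-5, 8] -> [-5, -3, -1, 8]


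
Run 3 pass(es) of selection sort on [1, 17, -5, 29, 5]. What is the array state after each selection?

Pass 1: Select minimum -5 at index 2, swap -> [-5, 17, 1, 29, 5]
Pass 2: Select minimum 1 at index 2, swap -> [-5, 1, 17, 29, 5]
Pass 3: Select minimum 5 at index 4, swap -> [-5, 1, 5, 29, 17]


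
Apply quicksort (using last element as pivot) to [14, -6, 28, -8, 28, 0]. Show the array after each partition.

Partition 1: pivot=0 at index 2 -> [-6, -8, 0, 14, 28, 28]
Partition 2: pivot=-8 at index 0 -> [-8, -6, 0, 14, 28, 28]
Partition 3: pivot=28 at index 5 -> [-8, -6, 0, 14, 28, 28]
Partition 4: pivot=28 at index 4 -> [-8, -6, 0, 14, 28, 28]


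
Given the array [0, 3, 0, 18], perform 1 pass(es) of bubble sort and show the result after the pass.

After pass 1: [0, 0, 3, 18] (1 swaps)
Total swaps: 1


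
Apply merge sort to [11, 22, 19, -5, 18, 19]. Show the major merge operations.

Divide and conquer:
  Merge [22] + [19] -> [19, 22]
  Merge [11] + [19, 22] -> [11, 19, 22]
  Merge [18] + [19] -> [18, 19]
  Merge [-5] + [18, 19] -> [-5, 18, 19]
  Merge [11, 19, 22] + [-5, 18, 19] -> [-5, 11, 18, 19, 19, 22]


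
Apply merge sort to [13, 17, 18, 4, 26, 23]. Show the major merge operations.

Divide and conquer:
  Merge [17] + [18] -> [17, 18]
  Merge [13] + [17, 18] -> [13, 17, 18]
  Merge [26] + [23] -> [23, 26]
  Merge [4] + [23, 26] -> [4, 23, 26]
  Merge [13, 17, 18] + [4, 23, 26] -> [4, 13, 17, 18, 23, 26]


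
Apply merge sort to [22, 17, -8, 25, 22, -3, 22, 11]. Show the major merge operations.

Divide and conquer:
  Merge [22] + [17] -> [17, 22]
  Merge [-8] + [25] -> [-8, 25]
  Merge [17, 22] + [-8, 25] -> [-8, 17, 22, 25]
  Merge [22] + [-3] -> [-3, 22]
  Merge [22] + [11] -> [11, 22]
  Merge [-3, 22] + [11, 22] -> [-3, 11, 22, 22]
  Merge [-8, 17, 22, 25] + [-3, 11, 22, 22] -> [-8, -3, 11, 17, 22, 22, 22, 25]


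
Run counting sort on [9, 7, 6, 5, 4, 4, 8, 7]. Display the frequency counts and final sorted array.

Count array: [0, 0, 0, 0, 2, 1, 1, 2, 1, 1]
(count[i] = number of elements equal to i)
Cumulative count: [0, 0, 0, 0, 2, 3, 4, 6, 7, 8]
Sorted: [4, 4, 5, 6, 7, 7, 8, 9]


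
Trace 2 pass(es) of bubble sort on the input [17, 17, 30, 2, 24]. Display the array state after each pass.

After pass 1: [17, 17, 2, 24, 30] (2 swaps)
After pass 2: [17, 2, 17, 24, 30] (1 swaps)
Total swaps: 3


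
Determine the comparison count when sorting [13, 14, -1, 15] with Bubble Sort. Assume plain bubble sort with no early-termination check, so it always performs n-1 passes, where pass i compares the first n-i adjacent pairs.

Pass 1: compare adjacent pairs (0,1)..(2,3) = 3 comparison(s), 1 swap(s) -> [13, -1, 14, 15]
Pass 2: compare adjacent pairs (0,1)..(1,2) = 2 comparison(s), 1 swap(s) -> [-1, 13, 14, 15]
Pass 3: compare adjacent pairs (0,1)..(0,1) = 1 comparison(s), 0 swap(s) -> [-1, 13, 14, 15]
Total comparisons: 3 + 2 + 1 = 6
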